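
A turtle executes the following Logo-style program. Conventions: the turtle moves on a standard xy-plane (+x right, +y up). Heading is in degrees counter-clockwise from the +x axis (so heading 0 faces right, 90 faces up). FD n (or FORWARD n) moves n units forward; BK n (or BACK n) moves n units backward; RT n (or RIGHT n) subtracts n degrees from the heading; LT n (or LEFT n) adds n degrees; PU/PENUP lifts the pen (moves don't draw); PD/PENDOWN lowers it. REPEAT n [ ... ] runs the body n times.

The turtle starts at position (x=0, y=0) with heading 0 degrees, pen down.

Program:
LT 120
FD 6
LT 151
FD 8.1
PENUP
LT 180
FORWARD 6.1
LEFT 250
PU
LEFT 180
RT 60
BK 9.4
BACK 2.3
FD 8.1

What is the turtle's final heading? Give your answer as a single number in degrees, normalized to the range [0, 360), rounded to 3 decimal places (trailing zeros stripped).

Answer: 101

Derivation:
Executing turtle program step by step:
Start: pos=(0,0), heading=0, pen down
LT 120: heading 0 -> 120
FD 6: (0,0) -> (-3,5.196) [heading=120, draw]
LT 151: heading 120 -> 271
FD 8.1: (-3,5.196) -> (-2.859,-2.903) [heading=271, draw]
PU: pen up
LT 180: heading 271 -> 91
FD 6.1: (-2.859,-2.903) -> (-2.965,3.196) [heading=91, move]
LT 250: heading 91 -> 341
PU: pen up
LT 180: heading 341 -> 161
RT 60: heading 161 -> 101
BK 9.4: (-2.965,3.196) -> (-1.171,-6.031) [heading=101, move]
BK 2.3: (-1.171,-6.031) -> (-0.733,-8.289) [heading=101, move]
FD 8.1: (-0.733,-8.289) -> (-2.278,-0.337) [heading=101, move]
Final: pos=(-2.278,-0.337), heading=101, 2 segment(s) drawn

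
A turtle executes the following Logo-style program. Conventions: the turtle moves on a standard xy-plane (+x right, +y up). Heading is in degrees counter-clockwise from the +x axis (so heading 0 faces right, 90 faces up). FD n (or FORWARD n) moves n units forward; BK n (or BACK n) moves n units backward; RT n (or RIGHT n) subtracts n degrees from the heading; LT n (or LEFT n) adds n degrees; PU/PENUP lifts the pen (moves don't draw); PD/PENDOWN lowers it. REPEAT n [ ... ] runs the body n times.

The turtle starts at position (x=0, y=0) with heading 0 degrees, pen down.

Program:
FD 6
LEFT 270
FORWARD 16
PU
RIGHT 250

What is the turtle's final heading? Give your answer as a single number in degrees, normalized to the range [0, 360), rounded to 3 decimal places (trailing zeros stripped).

Answer: 20

Derivation:
Executing turtle program step by step:
Start: pos=(0,0), heading=0, pen down
FD 6: (0,0) -> (6,0) [heading=0, draw]
LT 270: heading 0 -> 270
FD 16: (6,0) -> (6,-16) [heading=270, draw]
PU: pen up
RT 250: heading 270 -> 20
Final: pos=(6,-16), heading=20, 2 segment(s) drawn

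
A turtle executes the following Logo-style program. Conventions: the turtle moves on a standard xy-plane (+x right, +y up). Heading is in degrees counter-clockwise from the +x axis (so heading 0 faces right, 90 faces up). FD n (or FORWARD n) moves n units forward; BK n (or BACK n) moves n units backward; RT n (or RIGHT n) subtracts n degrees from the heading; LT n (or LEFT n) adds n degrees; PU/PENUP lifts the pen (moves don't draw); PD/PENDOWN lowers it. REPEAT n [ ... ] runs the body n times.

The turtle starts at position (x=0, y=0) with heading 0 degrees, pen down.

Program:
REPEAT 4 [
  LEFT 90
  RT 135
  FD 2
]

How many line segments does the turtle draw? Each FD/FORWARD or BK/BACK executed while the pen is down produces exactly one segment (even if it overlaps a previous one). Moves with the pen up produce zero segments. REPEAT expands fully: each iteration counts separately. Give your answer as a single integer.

Executing turtle program step by step:
Start: pos=(0,0), heading=0, pen down
REPEAT 4 [
  -- iteration 1/4 --
  LT 90: heading 0 -> 90
  RT 135: heading 90 -> 315
  FD 2: (0,0) -> (1.414,-1.414) [heading=315, draw]
  -- iteration 2/4 --
  LT 90: heading 315 -> 45
  RT 135: heading 45 -> 270
  FD 2: (1.414,-1.414) -> (1.414,-3.414) [heading=270, draw]
  -- iteration 3/4 --
  LT 90: heading 270 -> 0
  RT 135: heading 0 -> 225
  FD 2: (1.414,-3.414) -> (0,-4.828) [heading=225, draw]
  -- iteration 4/4 --
  LT 90: heading 225 -> 315
  RT 135: heading 315 -> 180
  FD 2: (0,-4.828) -> (-2,-4.828) [heading=180, draw]
]
Final: pos=(-2,-4.828), heading=180, 4 segment(s) drawn
Segments drawn: 4

Answer: 4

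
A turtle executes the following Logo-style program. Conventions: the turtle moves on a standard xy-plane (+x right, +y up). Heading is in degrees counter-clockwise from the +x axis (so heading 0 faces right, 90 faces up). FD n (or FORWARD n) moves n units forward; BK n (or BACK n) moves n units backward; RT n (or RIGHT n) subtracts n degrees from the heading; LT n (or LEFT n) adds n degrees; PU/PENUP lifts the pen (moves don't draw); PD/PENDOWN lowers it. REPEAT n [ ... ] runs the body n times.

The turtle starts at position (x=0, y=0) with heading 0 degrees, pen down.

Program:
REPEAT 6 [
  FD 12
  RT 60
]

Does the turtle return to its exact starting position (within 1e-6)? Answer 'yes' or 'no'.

Executing turtle program step by step:
Start: pos=(0,0), heading=0, pen down
REPEAT 6 [
  -- iteration 1/6 --
  FD 12: (0,0) -> (12,0) [heading=0, draw]
  RT 60: heading 0 -> 300
  -- iteration 2/6 --
  FD 12: (12,0) -> (18,-10.392) [heading=300, draw]
  RT 60: heading 300 -> 240
  -- iteration 3/6 --
  FD 12: (18,-10.392) -> (12,-20.785) [heading=240, draw]
  RT 60: heading 240 -> 180
  -- iteration 4/6 --
  FD 12: (12,-20.785) -> (0,-20.785) [heading=180, draw]
  RT 60: heading 180 -> 120
  -- iteration 5/6 --
  FD 12: (0,-20.785) -> (-6,-10.392) [heading=120, draw]
  RT 60: heading 120 -> 60
  -- iteration 6/6 --
  FD 12: (-6,-10.392) -> (0,0) [heading=60, draw]
  RT 60: heading 60 -> 0
]
Final: pos=(0,0), heading=0, 6 segment(s) drawn

Start position: (0, 0)
Final position: (0, 0)
Distance = 0; < 1e-6 -> CLOSED

Answer: yes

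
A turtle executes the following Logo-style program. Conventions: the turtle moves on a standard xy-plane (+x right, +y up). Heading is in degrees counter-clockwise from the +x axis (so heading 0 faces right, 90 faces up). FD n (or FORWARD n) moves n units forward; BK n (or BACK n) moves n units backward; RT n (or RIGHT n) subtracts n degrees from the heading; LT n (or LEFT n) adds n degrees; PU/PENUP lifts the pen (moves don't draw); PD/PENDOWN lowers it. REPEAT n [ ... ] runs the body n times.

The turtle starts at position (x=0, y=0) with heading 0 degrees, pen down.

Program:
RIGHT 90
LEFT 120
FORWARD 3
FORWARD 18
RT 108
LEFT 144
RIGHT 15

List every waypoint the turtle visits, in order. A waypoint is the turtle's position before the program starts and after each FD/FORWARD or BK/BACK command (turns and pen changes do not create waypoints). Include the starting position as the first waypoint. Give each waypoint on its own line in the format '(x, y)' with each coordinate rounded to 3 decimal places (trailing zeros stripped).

Answer: (0, 0)
(2.598, 1.5)
(18.187, 10.5)

Derivation:
Executing turtle program step by step:
Start: pos=(0,0), heading=0, pen down
RT 90: heading 0 -> 270
LT 120: heading 270 -> 30
FD 3: (0,0) -> (2.598,1.5) [heading=30, draw]
FD 18: (2.598,1.5) -> (18.187,10.5) [heading=30, draw]
RT 108: heading 30 -> 282
LT 144: heading 282 -> 66
RT 15: heading 66 -> 51
Final: pos=(18.187,10.5), heading=51, 2 segment(s) drawn
Waypoints (3 total):
(0, 0)
(2.598, 1.5)
(18.187, 10.5)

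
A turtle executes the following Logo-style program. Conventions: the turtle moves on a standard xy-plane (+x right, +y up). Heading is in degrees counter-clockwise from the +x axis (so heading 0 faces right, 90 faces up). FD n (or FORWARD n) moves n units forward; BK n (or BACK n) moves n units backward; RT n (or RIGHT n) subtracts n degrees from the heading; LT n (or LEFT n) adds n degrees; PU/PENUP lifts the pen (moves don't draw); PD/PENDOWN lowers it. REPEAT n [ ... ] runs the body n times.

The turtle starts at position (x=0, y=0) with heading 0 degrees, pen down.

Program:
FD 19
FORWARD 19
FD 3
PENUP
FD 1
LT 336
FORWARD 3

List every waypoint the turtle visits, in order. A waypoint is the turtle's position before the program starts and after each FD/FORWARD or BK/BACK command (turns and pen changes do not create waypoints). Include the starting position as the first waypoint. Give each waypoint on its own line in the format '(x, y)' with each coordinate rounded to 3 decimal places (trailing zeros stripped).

Executing turtle program step by step:
Start: pos=(0,0), heading=0, pen down
FD 19: (0,0) -> (19,0) [heading=0, draw]
FD 19: (19,0) -> (38,0) [heading=0, draw]
FD 3: (38,0) -> (41,0) [heading=0, draw]
PU: pen up
FD 1: (41,0) -> (42,0) [heading=0, move]
LT 336: heading 0 -> 336
FD 3: (42,0) -> (44.741,-1.22) [heading=336, move]
Final: pos=(44.741,-1.22), heading=336, 3 segment(s) drawn
Waypoints (6 total):
(0, 0)
(19, 0)
(38, 0)
(41, 0)
(42, 0)
(44.741, -1.22)

Answer: (0, 0)
(19, 0)
(38, 0)
(41, 0)
(42, 0)
(44.741, -1.22)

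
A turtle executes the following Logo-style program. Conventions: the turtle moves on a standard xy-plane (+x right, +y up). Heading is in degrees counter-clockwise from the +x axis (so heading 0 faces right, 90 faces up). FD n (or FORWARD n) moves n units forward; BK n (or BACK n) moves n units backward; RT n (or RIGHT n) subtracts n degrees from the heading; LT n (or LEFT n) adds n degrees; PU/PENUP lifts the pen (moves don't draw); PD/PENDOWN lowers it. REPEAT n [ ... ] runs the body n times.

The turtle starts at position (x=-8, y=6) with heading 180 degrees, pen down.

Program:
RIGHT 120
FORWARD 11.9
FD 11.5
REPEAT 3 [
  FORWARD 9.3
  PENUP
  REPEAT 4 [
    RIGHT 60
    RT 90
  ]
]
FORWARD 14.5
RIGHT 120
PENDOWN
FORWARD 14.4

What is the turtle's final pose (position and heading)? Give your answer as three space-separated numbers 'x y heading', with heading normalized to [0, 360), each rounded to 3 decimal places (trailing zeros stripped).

Executing turtle program step by step:
Start: pos=(-8,6), heading=180, pen down
RT 120: heading 180 -> 60
FD 11.9: (-8,6) -> (-2.05,16.306) [heading=60, draw]
FD 11.5: (-2.05,16.306) -> (3.7,26.265) [heading=60, draw]
REPEAT 3 [
  -- iteration 1/3 --
  FD 9.3: (3.7,26.265) -> (8.35,34.319) [heading=60, draw]
  PU: pen up
  REPEAT 4 [
    -- iteration 1/4 --
    RT 60: heading 60 -> 0
    RT 90: heading 0 -> 270
    -- iteration 2/4 --
    RT 60: heading 270 -> 210
    RT 90: heading 210 -> 120
    -- iteration 3/4 --
    RT 60: heading 120 -> 60
    RT 90: heading 60 -> 330
    -- iteration 4/4 --
    RT 60: heading 330 -> 270
    RT 90: heading 270 -> 180
  ]
  -- iteration 2/3 --
  FD 9.3: (8.35,34.319) -> (-0.95,34.319) [heading=180, move]
  PU: pen up
  REPEAT 4 [
    -- iteration 1/4 --
    RT 60: heading 180 -> 120
    RT 90: heading 120 -> 30
    -- iteration 2/4 --
    RT 60: heading 30 -> 330
    RT 90: heading 330 -> 240
    -- iteration 3/4 --
    RT 60: heading 240 -> 180
    RT 90: heading 180 -> 90
    -- iteration 4/4 --
    RT 60: heading 90 -> 30
    RT 90: heading 30 -> 300
  ]
  -- iteration 3/3 --
  FD 9.3: (-0.95,34.319) -> (3.7,26.265) [heading=300, move]
  PU: pen up
  REPEAT 4 [
    -- iteration 1/4 --
    RT 60: heading 300 -> 240
    RT 90: heading 240 -> 150
    -- iteration 2/4 --
    RT 60: heading 150 -> 90
    RT 90: heading 90 -> 0
    -- iteration 3/4 --
    RT 60: heading 0 -> 300
    RT 90: heading 300 -> 210
    -- iteration 4/4 --
    RT 60: heading 210 -> 150
    RT 90: heading 150 -> 60
  ]
]
FD 14.5: (3.7,26.265) -> (10.95,38.822) [heading=60, move]
RT 120: heading 60 -> 300
PD: pen down
FD 14.4: (10.95,38.822) -> (18.15,26.352) [heading=300, draw]
Final: pos=(18.15,26.352), heading=300, 4 segment(s) drawn

Answer: 18.15 26.352 300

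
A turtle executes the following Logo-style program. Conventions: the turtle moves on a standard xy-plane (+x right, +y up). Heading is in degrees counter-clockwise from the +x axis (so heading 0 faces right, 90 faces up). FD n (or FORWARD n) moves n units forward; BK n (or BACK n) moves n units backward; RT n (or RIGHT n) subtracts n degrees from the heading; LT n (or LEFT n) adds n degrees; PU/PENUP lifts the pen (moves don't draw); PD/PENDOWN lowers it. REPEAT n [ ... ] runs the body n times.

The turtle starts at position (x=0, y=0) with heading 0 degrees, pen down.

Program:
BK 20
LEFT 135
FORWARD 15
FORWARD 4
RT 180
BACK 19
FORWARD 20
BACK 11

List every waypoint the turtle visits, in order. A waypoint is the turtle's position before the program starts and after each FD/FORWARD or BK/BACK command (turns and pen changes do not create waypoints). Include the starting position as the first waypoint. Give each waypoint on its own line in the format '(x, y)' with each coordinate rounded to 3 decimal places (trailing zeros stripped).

Answer: (0, 0)
(-20, 0)
(-30.607, 10.607)
(-33.435, 13.435)
(-46.87, 26.87)
(-32.728, 12.728)
(-40.506, 20.506)

Derivation:
Executing turtle program step by step:
Start: pos=(0,0), heading=0, pen down
BK 20: (0,0) -> (-20,0) [heading=0, draw]
LT 135: heading 0 -> 135
FD 15: (-20,0) -> (-30.607,10.607) [heading=135, draw]
FD 4: (-30.607,10.607) -> (-33.435,13.435) [heading=135, draw]
RT 180: heading 135 -> 315
BK 19: (-33.435,13.435) -> (-46.87,26.87) [heading=315, draw]
FD 20: (-46.87,26.87) -> (-32.728,12.728) [heading=315, draw]
BK 11: (-32.728,12.728) -> (-40.506,20.506) [heading=315, draw]
Final: pos=(-40.506,20.506), heading=315, 6 segment(s) drawn
Waypoints (7 total):
(0, 0)
(-20, 0)
(-30.607, 10.607)
(-33.435, 13.435)
(-46.87, 26.87)
(-32.728, 12.728)
(-40.506, 20.506)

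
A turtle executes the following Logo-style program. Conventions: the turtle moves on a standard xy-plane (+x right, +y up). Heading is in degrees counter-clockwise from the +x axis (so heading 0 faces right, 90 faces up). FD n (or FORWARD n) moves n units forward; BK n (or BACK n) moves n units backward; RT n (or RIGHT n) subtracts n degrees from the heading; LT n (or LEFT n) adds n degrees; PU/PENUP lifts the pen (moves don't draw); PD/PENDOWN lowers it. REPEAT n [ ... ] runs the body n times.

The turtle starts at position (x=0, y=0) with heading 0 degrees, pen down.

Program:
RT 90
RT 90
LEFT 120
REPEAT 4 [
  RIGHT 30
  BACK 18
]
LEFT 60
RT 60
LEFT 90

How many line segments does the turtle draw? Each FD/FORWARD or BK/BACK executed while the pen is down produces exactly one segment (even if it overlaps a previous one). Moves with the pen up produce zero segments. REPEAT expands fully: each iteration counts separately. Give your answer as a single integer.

Answer: 4

Derivation:
Executing turtle program step by step:
Start: pos=(0,0), heading=0, pen down
RT 90: heading 0 -> 270
RT 90: heading 270 -> 180
LT 120: heading 180 -> 300
REPEAT 4 [
  -- iteration 1/4 --
  RT 30: heading 300 -> 270
  BK 18: (0,0) -> (0,18) [heading=270, draw]
  -- iteration 2/4 --
  RT 30: heading 270 -> 240
  BK 18: (0,18) -> (9,33.588) [heading=240, draw]
  -- iteration 3/4 --
  RT 30: heading 240 -> 210
  BK 18: (9,33.588) -> (24.588,42.588) [heading=210, draw]
  -- iteration 4/4 --
  RT 30: heading 210 -> 180
  BK 18: (24.588,42.588) -> (42.588,42.588) [heading=180, draw]
]
LT 60: heading 180 -> 240
RT 60: heading 240 -> 180
LT 90: heading 180 -> 270
Final: pos=(42.588,42.588), heading=270, 4 segment(s) drawn
Segments drawn: 4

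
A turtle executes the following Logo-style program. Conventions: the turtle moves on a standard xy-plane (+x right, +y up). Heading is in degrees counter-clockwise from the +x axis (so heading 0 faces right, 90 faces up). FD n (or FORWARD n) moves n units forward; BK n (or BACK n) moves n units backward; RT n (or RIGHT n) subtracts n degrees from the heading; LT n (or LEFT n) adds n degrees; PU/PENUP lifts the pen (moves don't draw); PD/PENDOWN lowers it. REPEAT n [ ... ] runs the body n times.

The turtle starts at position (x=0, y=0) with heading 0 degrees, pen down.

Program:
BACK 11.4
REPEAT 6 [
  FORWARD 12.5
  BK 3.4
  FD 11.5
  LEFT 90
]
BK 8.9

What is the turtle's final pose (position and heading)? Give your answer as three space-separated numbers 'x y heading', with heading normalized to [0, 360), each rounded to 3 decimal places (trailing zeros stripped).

Executing turtle program step by step:
Start: pos=(0,0), heading=0, pen down
BK 11.4: (0,0) -> (-11.4,0) [heading=0, draw]
REPEAT 6 [
  -- iteration 1/6 --
  FD 12.5: (-11.4,0) -> (1.1,0) [heading=0, draw]
  BK 3.4: (1.1,0) -> (-2.3,0) [heading=0, draw]
  FD 11.5: (-2.3,0) -> (9.2,0) [heading=0, draw]
  LT 90: heading 0 -> 90
  -- iteration 2/6 --
  FD 12.5: (9.2,0) -> (9.2,12.5) [heading=90, draw]
  BK 3.4: (9.2,12.5) -> (9.2,9.1) [heading=90, draw]
  FD 11.5: (9.2,9.1) -> (9.2,20.6) [heading=90, draw]
  LT 90: heading 90 -> 180
  -- iteration 3/6 --
  FD 12.5: (9.2,20.6) -> (-3.3,20.6) [heading=180, draw]
  BK 3.4: (-3.3,20.6) -> (0.1,20.6) [heading=180, draw]
  FD 11.5: (0.1,20.6) -> (-11.4,20.6) [heading=180, draw]
  LT 90: heading 180 -> 270
  -- iteration 4/6 --
  FD 12.5: (-11.4,20.6) -> (-11.4,8.1) [heading=270, draw]
  BK 3.4: (-11.4,8.1) -> (-11.4,11.5) [heading=270, draw]
  FD 11.5: (-11.4,11.5) -> (-11.4,0) [heading=270, draw]
  LT 90: heading 270 -> 0
  -- iteration 5/6 --
  FD 12.5: (-11.4,0) -> (1.1,0) [heading=0, draw]
  BK 3.4: (1.1,0) -> (-2.3,0) [heading=0, draw]
  FD 11.5: (-2.3,0) -> (9.2,0) [heading=0, draw]
  LT 90: heading 0 -> 90
  -- iteration 6/6 --
  FD 12.5: (9.2,0) -> (9.2,12.5) [heading=90, draw]
  BK 3.4: (9.2,12.5) -> (9.2,9.1) [heading=90, draw]
  FD 11.5: (9.2,9.1) -> (9.2,20.6) [heading=90, draw]
  LT 90: heading 90 -> 180
]
BK 8.9: (9.2,20.6) -> (18.1,20.6) [heading=180, draw]
Final: pos=(18.1,20.6), heading=180, 20 segment(s) drawn

Answer: 18.1 20.6 180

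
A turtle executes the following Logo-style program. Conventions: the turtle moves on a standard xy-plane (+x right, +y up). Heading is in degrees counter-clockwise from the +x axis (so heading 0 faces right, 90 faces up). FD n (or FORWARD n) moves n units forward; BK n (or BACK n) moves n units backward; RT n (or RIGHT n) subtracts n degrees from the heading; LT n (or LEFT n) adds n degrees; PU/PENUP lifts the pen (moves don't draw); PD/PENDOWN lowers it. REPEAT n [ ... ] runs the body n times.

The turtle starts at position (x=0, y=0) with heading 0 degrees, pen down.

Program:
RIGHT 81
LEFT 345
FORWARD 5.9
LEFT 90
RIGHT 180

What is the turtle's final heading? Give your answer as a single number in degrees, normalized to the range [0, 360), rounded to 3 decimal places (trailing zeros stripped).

Answer: 174

Derivation:
Executing turtle program step by step:
Start: pos=(0,0), heading=0, pen down
RT 81: heading 0 -> 279
LT 345: heading 279 -> 264
FD 5.9: (0,0) -> (-0.617,-5.868) [heading=264, draw]
LT 90: heading 264 -> 354
RT 180: heading 354 -> 174
Final: pos=(-0.617,-5.868), heading=174, 1 segment(s) drawn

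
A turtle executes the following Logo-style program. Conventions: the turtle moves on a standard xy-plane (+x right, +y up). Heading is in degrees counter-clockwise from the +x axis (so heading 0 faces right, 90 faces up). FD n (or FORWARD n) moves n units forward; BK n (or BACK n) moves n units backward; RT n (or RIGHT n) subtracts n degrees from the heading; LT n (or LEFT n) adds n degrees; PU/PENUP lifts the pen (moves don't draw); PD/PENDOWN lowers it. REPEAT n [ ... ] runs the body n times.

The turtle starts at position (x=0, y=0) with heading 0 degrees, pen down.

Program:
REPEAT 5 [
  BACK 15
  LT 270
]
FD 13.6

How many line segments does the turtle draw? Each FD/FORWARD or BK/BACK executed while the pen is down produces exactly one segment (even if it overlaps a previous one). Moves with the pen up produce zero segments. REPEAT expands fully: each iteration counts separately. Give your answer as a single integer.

Executing turtle program step by step:
Start: pos=(0,0), heading=0, pen down
REPEAT 5 [
  -- iteration 1/5 --
  BK 15: (0,0) -> (-15,0) [heading=0, draw]
  LT 270: heading 0 -> 270
  -- iteration 2/5 --
  BK 15: (-15,0) -> (-15,15) [heading=270, draw]
  LT 270: heading 270 -> 180
  -- iteration 3/5 --
  BK 15: (-15,15) -> (0,15) [heading=180, draw]
  LT 270: heading 180 -> 90
  -- iteration 4/5 --
  BK 15: (0,15) -> (0,0) [heading=90, draw]
  LT 270: heading 90 -> 0
  -- iteration 5/5 --
  BK 15: (0,0) -> (-15,0) [heading=0, draw]
  LT 270: heading 0 -> 270
]
FD 13.6: (-15,0) -> (-15,-13.6) [heading=270, draw]
Final: pos=(-15,-13.6), heading=270, 6 segment(s) drawn
Segments drawn: 6

Answer: 6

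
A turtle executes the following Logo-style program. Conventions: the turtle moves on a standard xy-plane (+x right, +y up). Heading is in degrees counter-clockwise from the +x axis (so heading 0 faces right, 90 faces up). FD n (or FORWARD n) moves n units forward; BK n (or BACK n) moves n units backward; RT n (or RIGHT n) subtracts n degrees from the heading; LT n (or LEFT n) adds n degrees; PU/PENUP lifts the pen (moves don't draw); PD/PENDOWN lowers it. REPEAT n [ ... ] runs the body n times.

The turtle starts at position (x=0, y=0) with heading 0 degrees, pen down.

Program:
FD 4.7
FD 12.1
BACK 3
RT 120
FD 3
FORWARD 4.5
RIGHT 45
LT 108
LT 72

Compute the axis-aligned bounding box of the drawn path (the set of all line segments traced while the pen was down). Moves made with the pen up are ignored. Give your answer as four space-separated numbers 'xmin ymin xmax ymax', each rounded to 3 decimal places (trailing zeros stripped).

Answer: 0 -6.495 16.8 0

Derivation:
Executing turtle program step by step:
Start: pos=(0,0), heading=0, pen down
FD 4.7: (0,0) -> (4.7,0) [heading=0, draw]
FD 12.1: (4.7,0) -> (16.8,0) [heading=0, draw]
BK 3: (16.8,0) -> (13.8,0) [heading=0, draw]
RT 120: heading 0 -> 240
FD 3: (13.8,0) -> (12.3,-2.598) [heading=240, draw]
FD 4.5: (12.3,-2.598) -> (10.05,-6.495) [heading=240, draw]
RT 45: heading 240 -> 195
LT 108: heading 195 -> 303
LT 72: heading 303 -> 15
Final: pos=(10.05,-6.495), heading=15, 5 segment(s) drawn

Segment endpoints: x in {0, 4.7, 10.05, 12.3, 13.8, 16.8}, y in {-6.495, -2.598, 0}
xmin=0, ymin=-6.495, xmax=16.8, ymax=0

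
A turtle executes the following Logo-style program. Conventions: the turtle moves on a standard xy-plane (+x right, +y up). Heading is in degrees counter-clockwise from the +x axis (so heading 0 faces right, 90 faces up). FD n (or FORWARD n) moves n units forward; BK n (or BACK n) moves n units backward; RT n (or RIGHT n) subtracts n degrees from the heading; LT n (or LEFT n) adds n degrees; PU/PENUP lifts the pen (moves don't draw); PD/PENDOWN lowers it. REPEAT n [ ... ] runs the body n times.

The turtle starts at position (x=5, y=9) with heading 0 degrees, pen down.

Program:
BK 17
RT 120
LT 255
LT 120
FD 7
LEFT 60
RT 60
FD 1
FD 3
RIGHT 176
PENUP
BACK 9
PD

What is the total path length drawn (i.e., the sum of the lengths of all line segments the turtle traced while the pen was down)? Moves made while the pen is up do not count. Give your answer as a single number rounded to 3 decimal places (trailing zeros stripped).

Executing turtle program step by step:
Start: pos=(5,9), heading=0, pen down
BK 17: (5,9) -> (-12,9) [heading=0, draw]
RT 120: heading 0 -> 240
LT 255: heading 240 -> 135
LT 120: heading 135 -> 255
FD 7: (-12,9) -> (-13.812,2.239) [heading=255, draw]
LT 60: heading 255 -> 315
RT 60: heading 315 -> 255
FD 1: (-13.812,2.239) -> (-14.071,1.273) [heading=255, draw]
FD 3: (-14.071,1.273) -> (-14.847,-1.625) [heading=255, draw]
RT 176: heading 255 -> 79
PU: pen up
BK 9: (-14.847,-1.625) -> (-16.564,-10.46) [heading=79, move]
PD: pen down
Final: pos=(-16.564,-10.46), heading=79, 4 segment(s) drawn

Segment lengths:
  seg 1: (5,9) -> (-12,9), length = 17
  seg 2: (-12,9) -> (-13.812,2.239), length = 7
  seg 3: (-13.812,2.239) -> (-14.071,1.273), length = 1
  seg 4: (-14.071,1.273) -> (-14.847,-1.625), length = 3
Total = 28

Answer: 28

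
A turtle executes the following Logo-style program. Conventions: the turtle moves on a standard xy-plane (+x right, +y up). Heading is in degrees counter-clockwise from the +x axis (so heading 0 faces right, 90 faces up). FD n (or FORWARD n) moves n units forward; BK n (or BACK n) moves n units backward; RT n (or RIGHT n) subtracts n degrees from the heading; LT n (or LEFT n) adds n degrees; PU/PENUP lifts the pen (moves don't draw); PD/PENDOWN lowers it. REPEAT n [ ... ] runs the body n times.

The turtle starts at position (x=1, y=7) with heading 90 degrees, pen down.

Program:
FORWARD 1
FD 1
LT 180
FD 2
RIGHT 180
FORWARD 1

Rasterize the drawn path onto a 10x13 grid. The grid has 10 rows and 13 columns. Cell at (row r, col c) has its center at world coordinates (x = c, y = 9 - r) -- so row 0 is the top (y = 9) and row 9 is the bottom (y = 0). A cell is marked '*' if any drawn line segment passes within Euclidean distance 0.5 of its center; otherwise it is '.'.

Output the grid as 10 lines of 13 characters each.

Answer: .*...........
.*...........
.*...........
.............
.............
.............
.............
.............
.............
.............

Derivation:
Segment 0: (1,7) -> (1,8)
Segment 1: (1,8) -> (1,9)
Segment 2: (1,9) -> (1,7)
Segment 3: (1,7) -> (1,8)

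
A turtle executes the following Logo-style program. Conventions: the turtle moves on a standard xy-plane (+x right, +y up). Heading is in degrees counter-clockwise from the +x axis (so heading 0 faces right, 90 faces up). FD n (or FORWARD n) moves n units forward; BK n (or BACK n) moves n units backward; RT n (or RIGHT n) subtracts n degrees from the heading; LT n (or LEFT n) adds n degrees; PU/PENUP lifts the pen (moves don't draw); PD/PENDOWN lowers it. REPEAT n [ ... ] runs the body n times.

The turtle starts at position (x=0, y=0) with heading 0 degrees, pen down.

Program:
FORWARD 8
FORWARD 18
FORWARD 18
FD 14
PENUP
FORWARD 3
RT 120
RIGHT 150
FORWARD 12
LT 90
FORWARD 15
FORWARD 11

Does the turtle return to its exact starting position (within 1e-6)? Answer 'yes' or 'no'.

Executing turtle program step by step:
Start: pos=(0,0), heading=0, pen down
FD 8: (0,0) -> (8,0) [heading=0, draw]
FD 18: (8,0) -> (26,0) [heading=0, draw]
FD 18: (26,0) -> (44,0) [heading=0, draw]
FD 14: (44,0) -> (58,0) [heading=0, draw]
PU: pen up
FD 3: (58,0) -> (61,0) [heading=0, move]
RT 120: heading 0 -> 240
RT 150: heading 240 -> 90
FD 12: (61,0) -> (61,12) [heading=90, move]
LT 90: heading 90 -> 180
FD 15: (61,12) -> (46,12) [heading=180, move]
FD 11: (46,12) -> (35,12) [heading=180, move]
Final: pos=(35,12), heading=180, 4 segment(s) drawn

Start position: (0, 0)
Final position: (35, 12)
Distance = 37; >= 1e-6 -> NOT closed

Answer: no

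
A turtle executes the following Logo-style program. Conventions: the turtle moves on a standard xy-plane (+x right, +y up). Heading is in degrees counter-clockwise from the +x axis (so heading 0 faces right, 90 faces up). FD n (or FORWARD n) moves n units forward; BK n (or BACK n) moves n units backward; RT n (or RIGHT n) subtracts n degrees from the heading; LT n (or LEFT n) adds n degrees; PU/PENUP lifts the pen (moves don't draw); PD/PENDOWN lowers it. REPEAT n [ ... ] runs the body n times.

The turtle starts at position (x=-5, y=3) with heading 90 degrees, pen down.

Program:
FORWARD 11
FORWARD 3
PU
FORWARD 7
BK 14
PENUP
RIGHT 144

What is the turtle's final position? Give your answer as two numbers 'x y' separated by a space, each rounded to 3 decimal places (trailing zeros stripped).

Executing turtle program step by step:
Start: pos=(-5,3), heading=90, pen down
FD 11: (-5,3) -> (-5,14) [heading=90, draw]
FD 3: (-5,14) -> (-5,17) [heading=90, draw]
PU: pen up
FD 7: (-5,17) -> (-5,24) [heading=90, move]
BK 14: (-5,24) -> (-5,10) [heading=90, move]
PU: pen up
RT 144: heading 90 -> 306
Final: pos=(-5,10), heading=306, 2 segment(s) drawn

Answer: -5 10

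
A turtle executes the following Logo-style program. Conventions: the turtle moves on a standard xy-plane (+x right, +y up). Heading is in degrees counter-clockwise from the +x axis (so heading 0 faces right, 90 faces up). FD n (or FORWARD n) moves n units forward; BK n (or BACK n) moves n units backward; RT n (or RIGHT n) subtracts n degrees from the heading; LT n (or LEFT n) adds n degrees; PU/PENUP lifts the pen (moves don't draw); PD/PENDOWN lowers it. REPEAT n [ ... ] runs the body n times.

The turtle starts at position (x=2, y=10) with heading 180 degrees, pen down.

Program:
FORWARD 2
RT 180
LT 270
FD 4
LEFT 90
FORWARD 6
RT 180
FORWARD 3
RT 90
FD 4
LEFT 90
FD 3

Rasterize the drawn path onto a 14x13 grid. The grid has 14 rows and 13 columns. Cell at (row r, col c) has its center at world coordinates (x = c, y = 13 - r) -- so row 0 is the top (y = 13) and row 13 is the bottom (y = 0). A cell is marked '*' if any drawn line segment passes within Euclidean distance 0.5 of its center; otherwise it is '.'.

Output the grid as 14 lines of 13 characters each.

Answer: .............
.............
.............
****.........
*..*.........
*..*.........
*..*.........
*******......
.............
.............
.............
.............
.............
.............

Derivation:
Segment 0: (2,10) -> (0,10)
Segment 1: (0,10) -> (-0,6)
Segment 2: (-0,6) -> (6,6)
Segment 3: (6,6) -> (3,6)
Segment 4: (3,6) -> (3,10)
Segment 5: (3,10) -> (-0,10)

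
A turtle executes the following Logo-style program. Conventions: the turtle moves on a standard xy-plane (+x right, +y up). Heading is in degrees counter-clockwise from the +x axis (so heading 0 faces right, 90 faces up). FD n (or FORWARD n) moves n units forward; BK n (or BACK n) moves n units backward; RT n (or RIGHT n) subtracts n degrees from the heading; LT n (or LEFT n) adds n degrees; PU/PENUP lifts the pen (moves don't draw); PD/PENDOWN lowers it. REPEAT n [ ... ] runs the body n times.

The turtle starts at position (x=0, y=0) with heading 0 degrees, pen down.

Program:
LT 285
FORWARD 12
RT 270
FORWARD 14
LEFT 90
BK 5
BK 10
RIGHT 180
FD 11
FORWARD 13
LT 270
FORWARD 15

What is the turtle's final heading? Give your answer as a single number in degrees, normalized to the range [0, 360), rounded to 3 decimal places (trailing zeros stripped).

Answer: 195

Derivation:
Executing turtle program step by step:
Start: pos=(0,0), heading=0, pen down
LT 285: heading 0 -> 285
FD 12: (0,0) -> (3.106,-11.591) [heading=285, draw]
RT 270: heading 285 -> 15
FD 14: (3.106,-11.591) -> (16.629,-7.968) [heading=15, draw]
LT 90: heading 15 -> 105
BK 5: (16.629,-7.968) -> (17.923,-12.797) [heading=105, draw]
BK 10: (17.923,-12.797) -> (20.511,-22.457) [heading=105, draw]
RT 180: heading 105 -> 285
FD 11: (20.511,-22.457) -> (23.358,-33.082) [heading=285, draw]
FD 13: (23.358,-33.082) -> (26.723,-45.639) [heading=285, draw]
LT 270: heading 285 -> 195
FD 15: (26.723,-45.639) -> (12.234,-49.521) [heading=195, draw]
Final: pos=(12.234,-49.521), heading=195, 7 segment(s) drawn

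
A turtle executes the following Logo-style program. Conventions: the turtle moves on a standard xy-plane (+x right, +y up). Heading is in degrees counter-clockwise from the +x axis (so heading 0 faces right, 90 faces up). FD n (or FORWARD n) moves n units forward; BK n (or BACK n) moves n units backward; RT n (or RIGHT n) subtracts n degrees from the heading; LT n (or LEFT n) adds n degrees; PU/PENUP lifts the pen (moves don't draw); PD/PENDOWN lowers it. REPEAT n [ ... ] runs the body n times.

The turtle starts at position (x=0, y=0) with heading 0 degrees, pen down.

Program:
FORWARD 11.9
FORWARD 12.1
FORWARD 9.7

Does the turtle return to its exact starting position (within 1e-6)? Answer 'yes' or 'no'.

Answer: no

Derivation:
Executing turtle program step by step:
Start: pos=(0,0), heading=0, pen down
FD 11.9: (0,0) -> (11.9,0) [heading=0, draw]
FD 12.1: (11.9,0) -> (24,0) [heading=0, draw]
FD 9.7: (24,0) -> (33.7,0) [heading=0, draw]
Final: pos=(33.7,0), heading=0, 3 segment(s) drawn

Start position: (0, 0)
Final position: (33.7, 0)
Distance = 33.7; >= 1e-6 -> NOT closed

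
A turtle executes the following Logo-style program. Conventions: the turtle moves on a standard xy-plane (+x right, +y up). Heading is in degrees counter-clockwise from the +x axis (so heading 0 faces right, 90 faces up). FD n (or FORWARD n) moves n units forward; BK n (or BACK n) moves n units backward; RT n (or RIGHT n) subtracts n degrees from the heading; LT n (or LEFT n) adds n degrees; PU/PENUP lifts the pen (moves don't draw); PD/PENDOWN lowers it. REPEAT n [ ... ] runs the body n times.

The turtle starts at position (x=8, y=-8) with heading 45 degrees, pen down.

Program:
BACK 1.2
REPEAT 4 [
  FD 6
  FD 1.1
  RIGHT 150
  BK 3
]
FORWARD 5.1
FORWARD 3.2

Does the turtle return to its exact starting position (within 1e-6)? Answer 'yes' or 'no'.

Executing turtle program step by step:
Start: pos=(8,-8), heading=45, pen down
BK 1.2: (8,-8) -> (7.151,-8.849) [heading=45, draw]
REPEAT 4 [
  -- iteration 1/4 --
  FD 6: (7.151,-8.849) -> (11.394,-4.606) [heading=45, draw]
  FD 1.1: (11.394,-4.606) -> (12.172,-3.828) [heading=45, draw]
  RT 150: heading 45 -> 255
  BK 3: (12.172,-3.828) -> (12.948,-0.93) [heading=255, draw]
  -- iteration 2/4 --
  FD 6: (12.948,-0.93) -> (11.395,-6.726) [heading=255, draw]
  FD 1.1: (11.395,-6.726) -> (11.111,-7.788) [heading=255, draw]
  RT 150: heading 255 -> 105
  BK 3: (11.111,-7.788) -> (11.887,-10.686) [heading=105, draw]
  -- iteration 3/4 --
  FD 6: (11.887,-10.686) -> (10.334,-4.891) [heading=105, draw]
  FD 1.1: (10.334,-4.891) -> (10.05,-3.828) [heading=105, draw]
  RT 150: heading 105 -> 315
  BK 3: (10.05,-3.828) -> (7.928,-1.707) [heading=315, draw]
  -- iteration 4/4 --
  FD 6: (7.928,-1.707) -> (12.171,-5.949) [heading=315, draw]
  FD 1.1: (12.171,-5.949) -> (12.949,-6.727) [heading=315, draw]
  RT 150: heading 315 -> 165
  BK 3: (12.949,-6.727) -> (15.847,-7.504) [heading=165, draw]
]
FD 5.1: (15.847,-7.504) -> (10.92,-6.184) [heading=165, draw]
FD 3.2: (10.92,-6.184) -> (7.829,-5.355) [heading=165, draw]
Final: pos=(7.829,-5.355), heading=165, 15 segment(s) drawn

Start position: (8, -8)
Final position: (7.829, -5.355)
Distance = 2.65; >= 1e-6 -> NOT closed

Answer: no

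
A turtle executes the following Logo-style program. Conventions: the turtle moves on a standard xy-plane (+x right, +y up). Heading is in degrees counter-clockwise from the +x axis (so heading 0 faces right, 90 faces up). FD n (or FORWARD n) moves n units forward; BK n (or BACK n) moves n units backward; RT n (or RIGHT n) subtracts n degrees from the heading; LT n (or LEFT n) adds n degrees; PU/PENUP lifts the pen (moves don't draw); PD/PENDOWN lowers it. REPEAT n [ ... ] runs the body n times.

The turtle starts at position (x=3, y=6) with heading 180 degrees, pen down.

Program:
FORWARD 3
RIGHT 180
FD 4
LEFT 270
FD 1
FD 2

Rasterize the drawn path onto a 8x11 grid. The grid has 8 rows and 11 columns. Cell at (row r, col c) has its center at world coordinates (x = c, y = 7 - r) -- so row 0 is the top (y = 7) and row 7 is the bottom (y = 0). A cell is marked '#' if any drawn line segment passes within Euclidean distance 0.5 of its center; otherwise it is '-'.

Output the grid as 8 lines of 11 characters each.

Segment 0: (3,6) -> (0,6)
Segment 1: (0,6) -> (4,6)
Segment 2: (4,6) -> (4,5)
Segment 3: (4,5) -> (4,3)

Answer: -----------
#####------
----#------
----#------
----#------
-----------
-----------
-----------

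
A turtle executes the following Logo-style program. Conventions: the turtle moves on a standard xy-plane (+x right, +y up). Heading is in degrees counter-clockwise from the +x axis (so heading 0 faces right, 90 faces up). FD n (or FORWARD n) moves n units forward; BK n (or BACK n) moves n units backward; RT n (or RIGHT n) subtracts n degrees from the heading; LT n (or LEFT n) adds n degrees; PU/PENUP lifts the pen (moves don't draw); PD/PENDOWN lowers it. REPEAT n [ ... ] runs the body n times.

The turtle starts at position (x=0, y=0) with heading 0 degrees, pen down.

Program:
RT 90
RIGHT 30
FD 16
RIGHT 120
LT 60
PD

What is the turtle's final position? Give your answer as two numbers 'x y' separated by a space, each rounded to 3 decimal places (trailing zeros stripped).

Answer: -8 -13.856

Derivation:
Executing turtle program step by step:
Start: pos=(0,0), heading=0, pen down
RT 90: heading 0 -> 270
RT 30: heading 270 -> 240
FD 16: (0,0) -> (-8,-13.856) [heading=240, draw]
RT 120: heading 240 -> 120
LT 60: heading 120 -> 180
PD: pen down
Final: pos=(-8,-13.856), heading=180, 1 segment(s) drawn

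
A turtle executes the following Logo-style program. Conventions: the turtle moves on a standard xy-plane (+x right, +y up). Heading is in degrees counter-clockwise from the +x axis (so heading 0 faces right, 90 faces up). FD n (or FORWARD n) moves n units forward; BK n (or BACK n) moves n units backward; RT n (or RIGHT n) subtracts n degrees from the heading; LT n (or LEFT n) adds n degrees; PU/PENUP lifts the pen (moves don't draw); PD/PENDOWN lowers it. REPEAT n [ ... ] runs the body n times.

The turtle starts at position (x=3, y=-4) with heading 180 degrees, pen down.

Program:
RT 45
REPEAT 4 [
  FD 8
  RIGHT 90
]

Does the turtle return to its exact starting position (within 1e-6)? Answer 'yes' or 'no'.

Executing turtle program step by step:
Start: pos=(3,-4), heading=180, pen down
RT 45: heading 180 -> 135
REPEAT 4 [
  -- iteration 1/4 --
  FD 8: (3,-4) -> (-2.657,1.657) [heading=135, draw]
  RT 90: heading 135 -> 45
  -- iteration 2/4 --
  FD 8: (-2.657,1.657) -> (3,7.314) [heading=45, draw]
  RT 90: heading 45 -> 315
  -- iteration 3/4 --
  FD 8: (3,7.314) -> (8.657,1.657) [heading=315, draw]
  RT 90: heading 315 -> 225
  -- iteration 4/4 --
  FD 8: (8.657,1.657) -> (3,-4) [heading=225, draw]
  RT 90: heading 225 -> 135
]
Final: pos=(3,-4), heading=135, 4 segment(s) drawn

Start position: (3, -4)
Final position: (3, -4)
Distance = 0; < 1e-6 -> CLOSED

Answer: yes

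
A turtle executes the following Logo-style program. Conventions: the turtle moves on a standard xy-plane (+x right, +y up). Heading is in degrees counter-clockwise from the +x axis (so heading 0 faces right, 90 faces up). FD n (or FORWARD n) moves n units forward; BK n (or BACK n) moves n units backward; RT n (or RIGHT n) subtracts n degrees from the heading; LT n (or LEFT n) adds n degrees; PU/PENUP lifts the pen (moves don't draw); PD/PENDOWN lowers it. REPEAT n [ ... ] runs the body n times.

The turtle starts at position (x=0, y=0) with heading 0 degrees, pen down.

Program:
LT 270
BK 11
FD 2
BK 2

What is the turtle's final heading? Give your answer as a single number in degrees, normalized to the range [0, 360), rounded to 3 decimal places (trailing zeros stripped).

Answer: 270

Derivation:
Executing turtle program step by step:
Start: pos=(0,0), heading=0, pen down
LT 270: heading 0 -> 270
BK 11: (0,0) -> (0,11) [heading=270, draw]
FD 2: (0,11) -> (0,9) [heading=270, draw]
BK 2: (0,9) -> (0,11) [heading=270, draw]
Final: pos=(0,11), heading=270, 3 segment(s) drawn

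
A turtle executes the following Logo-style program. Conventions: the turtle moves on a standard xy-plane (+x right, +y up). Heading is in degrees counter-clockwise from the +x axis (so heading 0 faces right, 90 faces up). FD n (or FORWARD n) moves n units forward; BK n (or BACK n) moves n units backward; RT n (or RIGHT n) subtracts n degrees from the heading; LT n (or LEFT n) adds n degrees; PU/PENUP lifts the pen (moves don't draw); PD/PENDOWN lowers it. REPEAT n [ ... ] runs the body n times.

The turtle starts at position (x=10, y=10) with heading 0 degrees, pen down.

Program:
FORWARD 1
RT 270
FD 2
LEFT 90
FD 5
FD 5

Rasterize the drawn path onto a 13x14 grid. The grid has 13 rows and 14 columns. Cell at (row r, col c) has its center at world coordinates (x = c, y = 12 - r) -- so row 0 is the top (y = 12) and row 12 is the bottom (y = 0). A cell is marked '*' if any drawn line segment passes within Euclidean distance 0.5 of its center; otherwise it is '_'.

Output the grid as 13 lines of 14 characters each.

Segment 0: (10,10) -> (11,10)
Segment 1: (11,10) -> (11,12)
Segment 2: (11,12) -> (6,12)
Segment 3: (6,12) -> (1,12)

Answer: _***********__
___________*__
__________**__
______________
______________
______________
______________
______________
______________
______________
______________
______________
______________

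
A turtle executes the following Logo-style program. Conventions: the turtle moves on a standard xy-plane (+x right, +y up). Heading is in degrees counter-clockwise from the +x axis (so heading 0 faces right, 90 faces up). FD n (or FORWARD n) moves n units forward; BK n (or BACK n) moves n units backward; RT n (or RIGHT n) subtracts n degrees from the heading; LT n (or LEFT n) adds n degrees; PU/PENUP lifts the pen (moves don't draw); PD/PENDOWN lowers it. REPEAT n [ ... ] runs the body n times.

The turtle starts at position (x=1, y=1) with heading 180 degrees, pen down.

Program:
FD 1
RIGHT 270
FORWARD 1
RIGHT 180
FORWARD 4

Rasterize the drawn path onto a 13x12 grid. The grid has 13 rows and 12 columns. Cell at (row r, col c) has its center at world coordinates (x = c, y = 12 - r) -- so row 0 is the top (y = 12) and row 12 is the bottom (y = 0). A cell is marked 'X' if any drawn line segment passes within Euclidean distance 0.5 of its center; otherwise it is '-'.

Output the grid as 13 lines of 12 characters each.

Answer: ------------
------------
------------
------------
------------
------------
------------
------------
X-----------
X-----------
X-----------
XX----------
X-----------

Derivation:
Segment 0: (1,1) -> (0,1)
Segment 1: (0,1) -> (0,0)
Segment 2: (0,0) -> (-0,4)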